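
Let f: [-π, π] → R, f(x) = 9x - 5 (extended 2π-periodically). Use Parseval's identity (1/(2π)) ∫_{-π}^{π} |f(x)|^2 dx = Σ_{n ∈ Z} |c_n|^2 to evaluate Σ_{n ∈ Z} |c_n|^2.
Σ |c_n|^2 = 27π^2 + 25

Expand and integrate term by term over [-π, π]:
  ∫ (9x)^2 dx = 81·(2π^3/3); ∫ 2·9·(-5)·x dx = 0 (odd integrand); ∫ (-5)^2 dx = 25·2π.
So (1/(2π)) ∫_{-π}^{π} (9x - 5)^2 dx = 81π^2/3 + 25 = 27π^2 + 25.
Parseval ⇒ Σ |c_n|^2 = 27π^2 + 25.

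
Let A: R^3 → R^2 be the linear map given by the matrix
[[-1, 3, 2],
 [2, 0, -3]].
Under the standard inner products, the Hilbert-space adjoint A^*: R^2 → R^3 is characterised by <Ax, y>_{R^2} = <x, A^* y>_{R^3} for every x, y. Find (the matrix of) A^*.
A^* = A^T =
[[-1, 2],
 [3, 0],
 [2, -3]]

For real matrices with standard dot products, the defining identity <Ax, y> = <x, A^* y> gives (Ax)^T y = x^T (A^*) y, i.e. x^T A^T y = x^T (A^*) y. Since this holds for all x, y, we must have A^* = A^T. Therefore
A^* =
[[-1, 2],
 [3, 0],
 [2, -3]].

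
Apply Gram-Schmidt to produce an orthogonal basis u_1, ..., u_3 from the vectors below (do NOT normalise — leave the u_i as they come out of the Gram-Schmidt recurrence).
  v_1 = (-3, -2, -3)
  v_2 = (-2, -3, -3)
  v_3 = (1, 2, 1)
Orthogonal basis:
  u_1 = (-3, -2, -3)
  u_2 = (19/22, -12/11, -3/22)
  u_3 = (12/43, 12/43, -20/43)

Apply the Gram-Schmidt recurrence
  u_1 = v_1
  u_i = v_i − Σ_{j<i} ((v_i · u_j) / (u_j · u_j)) · u_j.

Step by step this gives:
  u_1 = (-3, -2, -3)
  u_2 = (19/22, -12/11, -3/22)
  u_3 = (12/43, 12/43, -20/43)

Orthogonality check:
  u_2 · u_1 = 0 (should be 0)
  u_3 · u_1 = 0 (should be 0)
  u_3 · u_2 = 0 (should be 0)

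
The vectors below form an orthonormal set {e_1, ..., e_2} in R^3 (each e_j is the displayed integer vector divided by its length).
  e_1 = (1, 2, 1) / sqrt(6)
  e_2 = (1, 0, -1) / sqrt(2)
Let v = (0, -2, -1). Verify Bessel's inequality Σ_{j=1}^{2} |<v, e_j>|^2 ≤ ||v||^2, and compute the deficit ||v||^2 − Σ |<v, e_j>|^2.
Σ |<v, e_j>|^2 = 14/3; ||v||^2 = 5; deficit = 1/3

Write each e_j = u_j / sqrt(<u_j, u_j>) where u_j is the displayed integer vector. Then <v, e_j> = <v, u_j> / sqrt(<u_j, u_j>), so |<v, e_j>|^2 = <v, u_j>^2 / <u_j, u_j>.
Coefficients: <v, e_1> = -5/sqrt(6), <v, e_2> = 1/sqrt(2).
Square and sum: Σ |<v, e_j>|^2 = 14/3.
Compute ||v||^2 = v·v = 5.
Deficit = 5 − 14/3 = 1/3 ≥ 0, confirming Bessel's inequality. (The deficit equals ||v − Σ <v,e_j> e_j||^2, the squared distance from v to span{e_j}.)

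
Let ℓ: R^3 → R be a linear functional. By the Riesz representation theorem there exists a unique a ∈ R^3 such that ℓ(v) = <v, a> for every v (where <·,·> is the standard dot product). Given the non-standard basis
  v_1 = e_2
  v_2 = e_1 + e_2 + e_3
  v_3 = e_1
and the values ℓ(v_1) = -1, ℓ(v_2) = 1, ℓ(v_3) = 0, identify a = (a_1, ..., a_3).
a = (0, -1, 2)

Write a = (a_1, ..., a_3) in the standard basis. For each basis vector v_i, ℓ(v_i) = <v_i, a> is a linear equation in the a_j's. Collect the n equations into a matrix system V a = ℓ, where row i of V is v_i (expressed in the standard basis). Since V is invertible (lower-triangular with 1s on the diagonal, up to permutation), solve by back-substitution:
  V =
[[0, 1, 0],
 [1, 1, 1],
 [1, 0, 0]]
  V a = (-1, 1, 0)
Solving gives a = (0, -1, 2).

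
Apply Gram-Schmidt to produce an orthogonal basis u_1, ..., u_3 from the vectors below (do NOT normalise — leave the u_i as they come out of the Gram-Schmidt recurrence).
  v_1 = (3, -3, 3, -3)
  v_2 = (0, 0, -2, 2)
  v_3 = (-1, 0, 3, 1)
Orthogonal basis:
  u_1 = (3, -3, 3, -3)
  u_2 = (1, -1, -1, 1)
  u_3 = (-1/2, -1/2, 2, 2)

Apply the Gram-Schmidt recurrence
  u_1 = v_1
  u_i = v_i − Σ_{j<i} ((v_i · u_j) / (u_j · u_j)) · u_j.

Step by step this gives:
  u_1 = (3, -3, 3, -3)
  u_2 = (1, -1, -1, 1)
  u_3 = (-1/2, -1/2, 2, 2)

Orthogonality check:
  u_2 · u_1 = 0 (should be 0)
  u_3 · u_1 = 0 (should be 0)
  u_3 · u_2 = 0 (should be 0)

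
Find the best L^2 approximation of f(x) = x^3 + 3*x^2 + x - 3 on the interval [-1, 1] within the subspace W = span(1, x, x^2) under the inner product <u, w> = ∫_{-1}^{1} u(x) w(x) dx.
g(x) = 3*x^2 + 8*x/5 - 3

The best approximation g ∈ W is the orthogonal projection of f onto W. Writing g = a_0 + a_1 x + a_2 x^2, the coefficients solve the normal equations G · a = b where
  G_{ij} = <φ_i, φ_j> and b_i = <f, φ_i>, with φ_0 = 1, φ_1 = x, φ_2 = x^2.
G =
  [2, 0, 2/3]
  [0, 2/3, 0]
  [2/3, 0, 2/5],
b = (-4, 16/15, -4/5).
Solving gives a_0 = -3, a_1 = 8/5, a_2 = 3, so
  g(x) = 3*x^2 + 8*x/5 - 3.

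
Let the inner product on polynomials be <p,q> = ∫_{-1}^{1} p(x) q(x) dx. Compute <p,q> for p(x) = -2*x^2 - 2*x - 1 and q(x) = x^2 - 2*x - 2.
<p,q> = 118/15

Expand the product: p(x)·q(x) = -2*x^4 + 2*x^3 + 7*x^2 + 6*x + 2.
∫_{-1}^{1} of each monomial x^k gives [2/(k+1) if k even, 0 if k odd]. Integrating term-by-term (or equivalently evaluating the antiderivative F(x) = -2*x^5/5 + x^4/2 + 7*x^3/3 + 3*x^2 + 2*x at the endpoints):
  F(1) − F(−1) = 223/30 − (-13/30) = 118/15.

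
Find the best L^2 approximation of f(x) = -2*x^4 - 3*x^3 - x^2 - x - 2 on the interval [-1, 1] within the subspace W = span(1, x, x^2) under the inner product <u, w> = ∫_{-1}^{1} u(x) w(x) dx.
g(x) = -19*x^2/7 - 14*x/5 - 64/35

The best approximation g ∈ W is the orthogonal projection of f onto W. Writing g = a_0 + a_1 x + a_2 x^2, the coefficients solve the normal equations G · a = b where
  G_{ij} = <φ_i, φ_j> and b_i = <f, φ_i>, with φ_0 = 1, φ_1 = x, φ_2 = x^2.
G =
  [2, 0, 2/3]
  [0, 2/3, 0]
  [2/3, 0, 2/5],
b = (-82/15, -28/15, -242/105).
Solving gives a_0 = -64/35, a_1 = -14/5, a_2 = -19/7, so
  g(x) = -19*x^2/7 - 14*x/5 - 64/35.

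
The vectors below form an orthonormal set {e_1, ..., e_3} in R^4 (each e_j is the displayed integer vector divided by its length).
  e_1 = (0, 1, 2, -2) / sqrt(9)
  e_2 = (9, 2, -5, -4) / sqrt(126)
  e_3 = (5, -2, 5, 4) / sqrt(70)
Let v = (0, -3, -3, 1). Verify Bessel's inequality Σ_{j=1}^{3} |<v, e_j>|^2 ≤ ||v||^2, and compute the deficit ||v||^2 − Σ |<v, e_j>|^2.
Σ |<v, e_j>|^2 = 14; ||v||^2 = 19; deficit = 5

Write each e_j = u_j / sqrt(<u_j, u_j>) where u_j is the displayed integer vector. Then <v, e_j> = <v, u_j> / sqrt(<u_j, u_j>), so |<v, e_j>|^2 = <v, u_j>^2 / <u_j, u_j>.
Coefficients: <v, e_1> = -11/sqrt(9), <v, e_2> = 5/sqrt(126), <v, e_3> = -5/sqrt(70).
Square and sum: Σ |<v, e_j>|^2 = 14.
Compute ||v||^2 = v·v = 19.
Deficit = 19 − 14 = 5 ≥ 0, confirming Bessel's inequality. (The deficit equals ||v − Σ <v,e_j> e_j||^2, the squared distance from v to span{e_j}.)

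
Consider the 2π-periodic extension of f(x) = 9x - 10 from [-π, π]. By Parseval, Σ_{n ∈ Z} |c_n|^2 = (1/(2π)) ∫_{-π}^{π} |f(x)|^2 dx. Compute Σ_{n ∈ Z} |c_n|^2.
Σ |c_n|^2 = 27π^2 + 100

Expand and integrate term by term over [-π, π]:
  ∫ (9x)^2 dx = 81·(2π^3/3); ∫ 2·9·(-10)·x dx = 0 (odd integrand); ∫ (-10)^2 dx = 100·2π.
So (1/(2π)) ∫_{-π}^{π} (9x - 10)^2 dx = 81π^2/3 + 100 = 27π^2 + 100.
Parseval ⇒ Σ |c_n|^2 = 27π^2 + 100.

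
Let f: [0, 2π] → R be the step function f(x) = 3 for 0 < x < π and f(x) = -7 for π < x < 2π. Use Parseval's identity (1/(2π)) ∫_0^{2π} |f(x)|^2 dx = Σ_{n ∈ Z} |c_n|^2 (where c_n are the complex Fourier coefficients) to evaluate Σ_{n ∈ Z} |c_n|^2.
Σ |c_n|^2 = 29

Parseval equates the L^2 energy of f (normalised by 1/(2π)) with the ℓ^2 sum of its Fourier coefficients: (1/(2π)) ∫_0^{2π} |f|^2 = Σ |c_n|^2.
Compute the left side: (1/(2π)) [∫_0^π 3^2 dx + ∫_π^{2π} (-7)^2 dx] = (1/(2π)) · (9π + 49π) = (9 + 49)/2 = 29.
So Σ_{n ∈ Z} |c_n|^2 = 29.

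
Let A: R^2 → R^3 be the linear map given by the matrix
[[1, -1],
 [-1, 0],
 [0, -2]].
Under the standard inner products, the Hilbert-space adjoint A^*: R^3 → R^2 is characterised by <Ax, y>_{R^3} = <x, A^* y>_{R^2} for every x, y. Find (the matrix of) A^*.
A^* = A^T =
[[1, -1, 0],
 [-1, 0, -2]]

For real matrices with standard dot products, the defining identity <Ax, y> = <x, A^* y> gives (Ax)^T y = x^T (A^*) y, i.e. x^T A^T y = x^T (A^*) y. Since this holds for all x, y, we must have A^* = A^T. Therefore
A^* =
[[1, -1, 0],
 [-1, 0, -2]].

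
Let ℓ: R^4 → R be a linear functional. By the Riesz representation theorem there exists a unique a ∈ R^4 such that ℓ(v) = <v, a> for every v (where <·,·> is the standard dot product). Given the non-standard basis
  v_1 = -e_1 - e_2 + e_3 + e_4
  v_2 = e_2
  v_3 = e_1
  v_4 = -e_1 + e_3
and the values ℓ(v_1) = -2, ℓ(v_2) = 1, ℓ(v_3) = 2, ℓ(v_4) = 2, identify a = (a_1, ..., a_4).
a = (2, 1, 4, -3)

Write a = (a_1, ..., a_4) in the standard basis. For each basis vector v_i, ℓ(v_i) = <v_i, a> is a linear equation in the a_j's. Collect the n equations into a matrix system V a = ℓ, where row i of V is v_i (expressed in the standard basis). Since V is invertible (lower-triangular with 1s on the diagonal, up to permutation), solve by back-substitution:
  V =
[[-1, -1, 1, 1],
 [0, 1, 0, 0],
 [1, 0, 0, 0],
 [-1, 0, 1, 0]]
  V a = (-2, 1, 2, 2)
Solving gives a = (2, 1, 4, -3).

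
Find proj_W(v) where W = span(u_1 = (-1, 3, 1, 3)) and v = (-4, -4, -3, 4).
proj_W(v) = (-1/20, 3/20, 1/20, 3/20)

Set up U = [u_1 | ... | u_1] ∈ R^(4×1). The projector onto W = col(U) is P = U (U^T U)^(-1) U^T.
Compute U^T U =
  [20],
and U^T v = (1).
Solve U^T U · c = U^T v for the coefficients: c = (1/20). The projection is proj_W(v) = U c.
Check: (v - proj_W(v)) · u_1 = 0  (should be 0).
Result: proj_W(v) = (-1/20, 3/20, 1/20, 3/20).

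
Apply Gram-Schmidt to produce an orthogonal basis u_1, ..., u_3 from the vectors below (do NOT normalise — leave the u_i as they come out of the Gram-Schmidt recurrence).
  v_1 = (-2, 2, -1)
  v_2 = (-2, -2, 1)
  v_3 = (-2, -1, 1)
Orthogonal basis:
  u_1 = (-2, 2, -1)
  u_2 = (-20/9, -16/9, 8/9)
  u_3 = (0, 1/5, 2/5)

Apply the Gram-Schmidt recurrence
  u_1 = v_1
  u_i = v_i − Σ_{j<i} ((v_i · u_j) / (u_j · u_j)) · u_j.

Step by step this gives:
  u_1 = (-2, 2, -1)
  u_2 = (-20/9, -16/9, 8/9)
  u_3 = (0, 1/5, 2/5)

Orthogonality check:
  u_2 · u_1 = 0 (should be 0)
  u_3 · u_1 = 0 (should be 0)
  u_3 · u_2 = 0 (should be 0)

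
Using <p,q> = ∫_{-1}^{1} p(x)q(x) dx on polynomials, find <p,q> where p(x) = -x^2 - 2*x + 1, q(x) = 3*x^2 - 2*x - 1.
<p,q> = 32/15

Expand the product: p(x)·q(x) = -3*x^4 - 4*x^3 + 8*x^2 - 1.
∫_{-1}^{1} of each monomial x^k gives [2/(k+1) if k even, 0 if k odd]. Integrating term-by-term (or equivalently evaluating the antiderivative F(x) = -3*x^5/5 - x^4 + 8*x^3/3 - x at the endpoints):
  F(1) − F(−1) = 1/15 − (-31/15) = 32/15.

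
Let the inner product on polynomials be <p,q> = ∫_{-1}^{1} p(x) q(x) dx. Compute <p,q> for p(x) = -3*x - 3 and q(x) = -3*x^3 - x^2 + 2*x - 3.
<p,q> = 98/5

Expand the product: p(x)·q(x) = 9*x^4 + 12*x^3 - 3*x^2 + 3*x + 9.
∫_{-1}^{1} of each monomial x^k gives [2/(k+1) if k even, 0 if k odd]. Integrating term-by-term (or equivalently evaluating the antiderivative F(x) = 9*x^5/5 + 3*x^4 - x^3 + 3*x^2/2 + 9*x at the endpoints):
  F(1) − F(−1) = 143/10 − (-53/10) = 98/5.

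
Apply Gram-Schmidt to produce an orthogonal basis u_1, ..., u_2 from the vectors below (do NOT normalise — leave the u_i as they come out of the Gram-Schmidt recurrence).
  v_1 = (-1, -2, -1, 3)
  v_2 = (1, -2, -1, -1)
Orthogonal basis:
  u_1 = (-1, -2, -1, 3)
  u_2 = (16/15, -28/15, -14/15, -6/5)

Apply the Gram-Schmidt recurrence
  u_1 = v_1
  u_i = v_i − Σ_{j<i} ((v_i · u_j) / (u_j · u_j)) · u_j.

Step by step this gives:
  u_1 = (-1, -2, -1, 3)
  u_2 = (16/15, -28/15, -14/15, -6/5)

Orthogonality check:
  u_2 · u_1 = 0 (should be 0)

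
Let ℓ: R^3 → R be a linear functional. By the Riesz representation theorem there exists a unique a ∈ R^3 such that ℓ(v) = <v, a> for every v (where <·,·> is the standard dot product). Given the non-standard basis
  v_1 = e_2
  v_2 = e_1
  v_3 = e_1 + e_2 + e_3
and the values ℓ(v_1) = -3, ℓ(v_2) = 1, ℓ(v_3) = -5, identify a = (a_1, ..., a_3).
a = (1, -3, -3)

Write a = (a_1, ..., a_3) in the standard basis. For each basis vector v_i, ℓ(v_i) = <v_i, a> is a linear equation in the a_j's. Collect the n equations into a matrix system V a = ℓ, where row i of V is v_i (expressed in the standard basis). Since V is invertible (lower-triangular with 1s on the diagonal, up to permutation), solve by back-substitution:
  V =
[[0, 1, 0],
 [1, 0, 0],
 [1, 1, 1]]
  V a = (-3, 1, -5)
Solving gives a = (1, -3, -3).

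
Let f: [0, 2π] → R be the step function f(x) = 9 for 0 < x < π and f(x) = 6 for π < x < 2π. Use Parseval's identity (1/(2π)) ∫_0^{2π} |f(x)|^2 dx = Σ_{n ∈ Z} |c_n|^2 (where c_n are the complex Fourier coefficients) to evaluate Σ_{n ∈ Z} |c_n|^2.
Σ |c_n|^2 = 117/2

Parseval equates the L^2 energy of f (normalised by 1/(2π)) with the ℓ^2 sum of its Fourier coefficients: (1/(2π)) ∫_0^{2π} |f|^2 = Σ |c_n|^2.
Compute the left side: (1/(2π)) [∫_0^π 9^2 dx + ∫_π^{2π} 6^2 dx] = (1/(2π)) · (81π + 36π) = (81 + 36)/2 = 117/2.
So Σ_{n ∈ Z} |c_n|^2 = 117/2.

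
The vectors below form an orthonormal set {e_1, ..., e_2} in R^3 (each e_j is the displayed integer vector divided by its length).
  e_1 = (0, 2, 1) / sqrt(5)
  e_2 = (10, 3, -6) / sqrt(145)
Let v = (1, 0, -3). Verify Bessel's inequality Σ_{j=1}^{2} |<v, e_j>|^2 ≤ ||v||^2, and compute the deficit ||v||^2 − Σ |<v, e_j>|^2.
Σ |<v, e_j>|^2 = 209/29; ||v||^2 = 10; deficit = 81/29

Write each e_j = u_j / sqrt(<u_j, u_j>) where u_j is the displayed integer vector. Then <v, e_j> = <v, u_j> / sqrt(<u_j, u_j>), so |<v, e_j>|^2 = <v, u_j>^2 / <u_j, u_j>.
Coefficients: <v, e_1> = -3/sqrt(5), <v, e_2> = 28/sqrt(145).
Square and sum: Σ |<v, e_j>|^2 = 209/29.
Compute ||v||^2 = v·v = 10.
Deficit = 10 − 209/29 = 81/29 ≥ 0, confirming Bessel's inequality. (The deficit equals ||v − Σ <v,e_j> e_j||^2, the squared distance from v to span{e_j}.)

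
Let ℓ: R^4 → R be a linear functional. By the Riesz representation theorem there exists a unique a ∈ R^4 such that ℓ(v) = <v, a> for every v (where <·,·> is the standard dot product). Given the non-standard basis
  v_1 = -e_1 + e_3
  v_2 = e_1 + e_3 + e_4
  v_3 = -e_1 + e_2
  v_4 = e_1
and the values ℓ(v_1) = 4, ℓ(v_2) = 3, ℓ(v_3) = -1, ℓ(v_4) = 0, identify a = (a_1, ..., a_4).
a = (0, -1, 4, -1)

Write a = (a_1, ..., a_4) in the standard basis. For each basis vector v_i, ℓ(v_i) = <v_i, a> is a linear equation in the a_j's. Collect the n equations into a matrix system V a = ℓ, where row i of V is v_i (expressed in the standard basis). Since V is invertible (lower-triangular with 1s on the diagonal, up to permutation), solve by back-substitution:
  V =
[[-1, 0, 1, 0],
 [1, 0, 1, 1],
 [-1, 1, 0, 0],
 [1, 0, 0, 0]]
  V a = (4, 3, -1, 0)
Solving gives a = (0, -1, 4, -1).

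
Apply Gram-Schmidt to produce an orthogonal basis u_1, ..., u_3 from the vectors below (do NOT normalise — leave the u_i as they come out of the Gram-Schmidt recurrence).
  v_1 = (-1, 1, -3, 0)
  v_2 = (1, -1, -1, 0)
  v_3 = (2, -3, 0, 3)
Orthogonal basis:
  u_1 = (-1, 1, -3, 0)
  u_2 = (12/11, -12/11, -8/11, 0)
  u_3 = (-1/2, -1/2, 0, 3)

Apply the Gram-Schmidt recurrence
  u_1 = v_1
  u_i = v_i − Σ_{j<i} ((v_i · u_j) / (u_j · u_j)) · u_j.

Step by step this gives:
  u_1 = (-1, 1, -3, 0)
  u_2 = (12/11, -12/11, -8/11, 0)
  u_3 = (-1/2, -1/2, 0, 3)

Orthogonality check:
  u_2 · u_1 = 0 (should be 0)
  u_3 · u_1 = 0 (should be 0)
  u_3 · u_2 = 0 (should be 0)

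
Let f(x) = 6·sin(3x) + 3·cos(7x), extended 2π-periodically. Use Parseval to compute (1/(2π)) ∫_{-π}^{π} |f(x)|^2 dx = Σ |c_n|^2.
Σ |c_n|^2 = 45/2

Expand |f|^2 and use orthogonality of {sin(nx), cos(mx)} on [-π, π]:
  ∫_{-π}^{π} sin(nx)^2 dx = π, ∫ cos(mx)^2 dx = π, and cross terms integrate to 0.
So ∫_{-π}^{π} f(x)^2 dx = 6^2 · π + 3^2 · π = (36 + 9)π.
Divide by 2π: (36 + 9)/2 = 45/2.
By Parseval, this equals Σ |c_n|^2.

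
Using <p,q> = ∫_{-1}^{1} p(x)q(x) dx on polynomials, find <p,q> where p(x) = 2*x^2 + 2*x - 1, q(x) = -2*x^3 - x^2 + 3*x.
<p,q> = 34/15

Expand the product: p(x)·q(x) = -4*x^5 - 6*x^4 + 6*x^3 + 7*x^2 - 3*x.
∫_{-1}^{1} of each monomial x^k gives [2/(k+1) if k even, 0 if k odd]. Integrating term-by-term (or equivalently evaluating the antiderivative F(x) = -2*x^6/3 - 6*x^5/5 + 3*x^4/2 + 7*x^3/3 - 3*x^2/2 at the endpoints):
  F(1) − F(−1) = 7/15 − (-9/5) = 34/15.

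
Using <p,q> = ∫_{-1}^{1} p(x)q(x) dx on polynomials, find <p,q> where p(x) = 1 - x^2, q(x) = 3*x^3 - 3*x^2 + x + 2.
<p,q> = 28/15

Expand the product: p(x)·q(x) = -3*x^5 + 3*x^4 + 2*x^3 - 5*x^2 + x + 2.
∫_{-1}^{1} of each monomial x^k gives [2/(k+1) if k even, 0 if k odd]. Integrating term-by-term (or equivalently evaluating the antiderivative F(x) = -x^6/2 + 3*x^5/5 + x^4/2 - 5*x^3/3 + x^2/2 + 2*x at the endpoints):
  F(1) − F(−1) = 43/30 − (-13/30) = 28/15.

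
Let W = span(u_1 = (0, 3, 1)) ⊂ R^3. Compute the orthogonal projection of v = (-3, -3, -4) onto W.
proj_W(v) = (0, -39/10, -13/10)

Set up U = [u_1 | ... | u_1] ∈ R^(3×1). The projector onto W = col(U) is P = U (U^T U)^(-1) U^T.
Compute U^T U =
  [10],
and U^T v = (-13).
Solve U^T U · c = U^T v for the coefficients: c = (-13/10). The projection is proj_W(v) = U c.
Check: (v - proj_W(v)) · u_1 = 0  (should be 0).
Result: proj_W(v) = (0, -39/10, -13/10).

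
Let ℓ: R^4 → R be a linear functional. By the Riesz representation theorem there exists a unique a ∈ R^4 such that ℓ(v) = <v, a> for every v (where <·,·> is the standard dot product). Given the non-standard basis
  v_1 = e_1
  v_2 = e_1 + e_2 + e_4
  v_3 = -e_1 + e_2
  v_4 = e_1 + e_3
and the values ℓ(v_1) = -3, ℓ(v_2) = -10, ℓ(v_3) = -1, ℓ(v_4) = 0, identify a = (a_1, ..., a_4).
a = (-3, -4, 3, -3)

Write a = (a_1, ..., a_4) in the standard basis. For each basis vector v_i, ℓ(v_i) = <v_i, a> is a linear equation in the a_j's. Collect the n equations into a matrix system V a = ℓ, where row i of V is v_i (expressed in the standard basis). Since V is invertible (lower-triangular with 1s on the diagonal, up to permutation), solve by back-substitution:
  V =
[[1, 0, 0, 0],
 [1, 1, 0, 1],
 [-1, 1, 0, 0],
 [1, 0, 1, 0]]
  V a = (-3, -10, -1, 0)
Solving gives a = (-3, -4, 3, -3).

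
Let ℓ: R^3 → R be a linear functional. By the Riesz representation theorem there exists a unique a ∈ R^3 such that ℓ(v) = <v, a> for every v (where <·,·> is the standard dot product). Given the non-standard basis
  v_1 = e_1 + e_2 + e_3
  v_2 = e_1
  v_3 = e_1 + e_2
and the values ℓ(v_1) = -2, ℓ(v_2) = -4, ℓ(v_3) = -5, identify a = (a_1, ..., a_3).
a = (-4, -1, 3)

Write a = (a_1, ..., a_3) in the standard basis. For each basis vector v_i, ℓ(v_i) = <v_i, a> is a linear equation in the a_j's. Collect the n equations into a matrix system V a = ℓ, where row i of V is v_i (expressed in the standard basis). Since V is invertible (lower-triangular with 1s on the diagonal, up to permutation), solve by back-substitution:
  V =
[[1, 1, 1],
 [1, 0, 0],
 [1, 1, 0]]
  V a = (-2, -4, -5)
Solving gives a = (-4, -1, 3).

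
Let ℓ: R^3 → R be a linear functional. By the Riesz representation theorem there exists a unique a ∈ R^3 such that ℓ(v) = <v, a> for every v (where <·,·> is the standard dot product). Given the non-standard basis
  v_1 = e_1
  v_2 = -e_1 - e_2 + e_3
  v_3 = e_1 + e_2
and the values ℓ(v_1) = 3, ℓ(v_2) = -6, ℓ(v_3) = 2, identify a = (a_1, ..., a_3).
a = (3, -1, -4)

Write a = (a_1, ..., a_3) in the standard basis. For each basis vector v_i, ℓ(v_i) = <v_i, a> is a linear equation in the a_j's. Collect the n equations into a matrix system V a = ℓ, where row i of V is v_i (expressed in the standard basis). Since V is invertible (lower-triangular with 1s on the diagonal, up to permutation), solve by back-substitution:
  V =
[[1, 0, 0],
 [-1, -1, 1],
 [1, 1, 0]]
  V a = (3, -6, 2)
Solving gives a = (3, -1, -4).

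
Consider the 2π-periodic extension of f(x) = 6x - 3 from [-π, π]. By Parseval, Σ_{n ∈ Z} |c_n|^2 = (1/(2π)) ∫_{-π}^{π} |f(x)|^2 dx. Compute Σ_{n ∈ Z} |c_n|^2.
Σ |c_n|^2 = 12π^2 + 9

Expand and integrate term by term over [-π, π]:
  ∫ (6x)^2 dx = 36·(2π^3/3); ∫ 2·6·(-3)·x dx = 0 (odd integrand); ∫ (-3)^2 dx = 9·2π.
So (1/(2π)) ∫_{-π}^{π} (6x - 3)^2 dx = 36π^2/3 + 9 = 12π^2 + 9.
Parseval ⇒ Σ |c_n|^2 = 12π^2 + 9.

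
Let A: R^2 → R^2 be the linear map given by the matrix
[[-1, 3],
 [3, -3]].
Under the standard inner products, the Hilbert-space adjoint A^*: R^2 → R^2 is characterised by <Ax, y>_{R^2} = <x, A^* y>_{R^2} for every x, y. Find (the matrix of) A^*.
A^* = A^T =
[[-1, 3],
 [3, -3]]

For real matrices with standard dot products, the defining identity <Ax, y> = <x, A^* y> gives (Ax)^T y = x^T (A^*) y, i.e. x^T A^T y = x^T (A^*) y. Since this holds for all x, y, we must have A^* = A^T. Therefore
A^* =
[[-1, 3],
 [3, -3]].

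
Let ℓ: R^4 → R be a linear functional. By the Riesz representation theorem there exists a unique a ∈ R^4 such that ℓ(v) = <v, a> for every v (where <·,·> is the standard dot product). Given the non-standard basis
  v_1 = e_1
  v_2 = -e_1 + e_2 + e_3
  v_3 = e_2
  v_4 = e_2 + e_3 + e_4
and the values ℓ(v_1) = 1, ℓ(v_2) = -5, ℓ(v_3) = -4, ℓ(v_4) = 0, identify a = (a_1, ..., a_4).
a = (1, -4, 0, 4)

Write a = (a_1, ..., a_4) in the standard basis. For each basis vector v_i, ℓ(v_i) = <v_i, a> is a linear equation in the a_j's. Collect the n equations into a matrix system V a = ℓ, where row i of V is v_i (expressed in the standard basis). Since V is invertible (lower-triangular with 1s on the diagonal, up to permutation), solve by back-substitution:
  V =
[[1, 0, 0, 0],
 [-1, 1, 1, 0],
 [0, 1, 0, 0],
 [0, 1, 1, 1]]
  V a = (1, -5, -4, 0)
Solving gives a = (1, -4, 0, 4).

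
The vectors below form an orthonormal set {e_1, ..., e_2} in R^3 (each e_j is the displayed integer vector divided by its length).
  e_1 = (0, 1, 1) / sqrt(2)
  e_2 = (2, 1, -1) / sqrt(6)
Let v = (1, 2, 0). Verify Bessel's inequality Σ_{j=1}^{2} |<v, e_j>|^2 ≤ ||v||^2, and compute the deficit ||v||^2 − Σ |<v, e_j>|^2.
Σ |<v, e_j>|^2 = 14/3; ||v||^2 = 5; deficit = 1/3

Write each e_j = u_j / sqrt(<u_j, u_j>) where u_j is the displayed integer vector. Then <v, e_j> = <v, u_j> / sqrt(<u_j, u_j>), so |<v, e_j>|^2 = <v, u_j>^2 / <u_j, u_j>.
Coefficients: <v, e_1> = 2/sqrt(2), <v, e_2> = 4/sqrt(6).
Square and sum: Σ |<v, e_j>|^2 = 14/3.
Compute ||v||^2 = v·v = 5.
Deficit = 5 − 14/3 = 1/3 ≥ 0, confirming Bessel's inequality. (The deficit equals ||v − Σ <v,e_j> e_j||^2, the squared distance from v to span{e_j}.)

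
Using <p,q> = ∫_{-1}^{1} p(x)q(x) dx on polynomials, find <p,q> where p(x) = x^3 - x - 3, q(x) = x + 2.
<p,q> = -184/15

Expand the product: p(x)·q(x) = x^4 + 2*x^3 - x^2 - 5*x - 6.
∫_{-1}^{1} of each monomial x^k gives [2/(k+1) if k even, 0 if k odd]. Integrating term-by-term (or equivalently evaluating the antiderivative F(x) = x^5/5 + x^4/2 - x^3/3 - 5*x^2/2 - 6*x at the endpoints):
  F(1) − F(−1) = -122/15 − (62/15) = -184/15.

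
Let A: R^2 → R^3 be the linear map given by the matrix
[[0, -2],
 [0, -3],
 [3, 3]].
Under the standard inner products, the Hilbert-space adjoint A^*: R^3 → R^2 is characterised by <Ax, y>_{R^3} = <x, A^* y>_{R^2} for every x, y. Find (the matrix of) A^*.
A^* = A^T =
[[0, 0, 3],
 [-2, -3, 3]]

For real matrices with standard dot products, the defining identity <Ax, y> = <x, A^* y> gives (Ax)^T y = x^T (A^*) y, i.e. x^T A^T y = x^T (A^*) y. Since this holds for all x, y, we must have A^* = A^T. Therefore
A^* =
[[0, 0, 3],
 [-2, -3, 3]].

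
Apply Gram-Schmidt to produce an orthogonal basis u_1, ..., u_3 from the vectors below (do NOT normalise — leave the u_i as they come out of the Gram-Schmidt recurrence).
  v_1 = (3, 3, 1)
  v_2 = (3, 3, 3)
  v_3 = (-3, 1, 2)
Orthogonal basis:
  u_1 = (3, 3, 1)
  u_2 = (-6/19, -6/19, 36/19)
  u_3 = (-2, 2, 0)

Apply the Gram-Schmidt recurrence
  u_1 = v_1
  u_i = v_i − Σ_{j<i} ((v_i · u_j) / (u_j · u_j)) · u_j.

Step by step this gives:
  u_1 = (3, 3, 1)
  u_2 = (-6/19, -6/19, 36/19)
  u_3 = (-2, 2, 0)

Orthogonality check:
  u_2 · u_1 = 0 (should be 0)
  u_3 · u_1 = 0 (should be 0)
  u_3 · u_2 = 0 (should be 0)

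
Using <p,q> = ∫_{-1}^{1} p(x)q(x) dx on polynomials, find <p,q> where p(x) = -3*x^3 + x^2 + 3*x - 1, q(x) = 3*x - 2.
<p,q> = 76/15

Expand the product: p(x)·q(x) = -9*x^4 + 9*x^3 + 7*x^2 - 9*x + 2.
∫_{-1}^{1} of each monomial x^k gives [2/(k+1) if k even, 0 if k odd]. Integrating term-by-term (or equivalently evaluating the antiderivative F(x) = -9*x^5/5 + 9*x^4/4 + 7*x^3/3 - 9*x^2/2 + 2*x at the endpoints):
  F(1) − F(−1) = 17/60 − (-287/60) = 76/15.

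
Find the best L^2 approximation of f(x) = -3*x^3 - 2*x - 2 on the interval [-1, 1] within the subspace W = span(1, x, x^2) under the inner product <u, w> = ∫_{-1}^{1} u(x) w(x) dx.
g(x) = -19*x/5 - 2

The best approximation g ∈ W is the orthogonal projection of f onto W. Writing g = a_0 + a_1 x + a_2 x^2, the coefficients solve the normal equations G · a = b where
  G_{ij} = <φ_i, φ_j> and b_i = <f, φ_i>, with φ_0 = 1, φ_1 = x, φ_2 = x^2.
G =
  [2, 0, 2/3]
  [0, 2/3, 0]
  [2/3, 0, 2/5],
b = (-4, -38/15, -4/3).
Solving gives a_0 = -2, a_1 = -19/5, a_2 = 0, so
  g(x) = -19*x/5 - 2.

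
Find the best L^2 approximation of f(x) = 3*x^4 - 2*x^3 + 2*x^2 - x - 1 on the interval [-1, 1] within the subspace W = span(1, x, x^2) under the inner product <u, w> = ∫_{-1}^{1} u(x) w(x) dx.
g(x) = 32*x^2/7 - 11*x/5 - 44/35

The best approximation g ∈ W is the orthogonal projection of f onto W. Writing g = a_0 + a_1 x + a_2 x^2, the coefficients solve the normal equations G · a = b where
  G_{ij} = <φ_i, φ_j> and b_i = <f, φ_i>, with φ_0 = 1, φ_1 = x, φ_2 = x^2.
G =
  [2, 0, 2/3]
  [0, 2/3, 0]
  [2/3, 0, 2/5],
b = (8/15, -22/15, 104/105).
Solving gives a_0 = -44/35, a_1 = -11/5, a_2 = 32/7, so
  g(x) = 32*x^2/7 - 11*x/5 - 44/35.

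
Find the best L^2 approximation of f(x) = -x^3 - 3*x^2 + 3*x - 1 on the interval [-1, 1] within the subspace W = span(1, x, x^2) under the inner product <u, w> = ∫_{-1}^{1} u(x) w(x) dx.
g(x) = -3*x^2 + 12*x/5 - 1

The best approximation g ∈ W is the orthogonal projection of f onto W. Writing g = a_0 + a_1 x + a_2 x^2, the coefficients solve the normal equations G · a = b where
  G_{ij} = <φ_i, φ_j> and b_i = <f, φ_i>, with φ_0 = 1, φ_1 = x, φ_2 = x^2.
G =
  [2, 0, 2/3]
  [0, 2/3, 0]
  [2/3, 0, 2/5],
b = (-4, 8/5, -28/15).
Solving gives a_0 = -1, a_1 = 12/5, a_2 = -3, so
  g(x) = -3*x^2 + 12*x/5 - 1.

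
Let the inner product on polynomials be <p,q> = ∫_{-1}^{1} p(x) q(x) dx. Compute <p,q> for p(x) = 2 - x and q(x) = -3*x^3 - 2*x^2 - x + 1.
<p,q> = 16/5

Expand the product: p(x)·q(x) = 3*x^4 - 4*x^3 - 3*x^2 - 3*x + 2.
∫_{-1}^{1} of each monomial x^k gives [2/(k+1) if k even, 0 if k odd]. Integrating term-by-term (or equivalently evaluating the antiderivative F(x) = 3*x^5/5 - x^4 - x^3 - 3*x^2/2 + 2*x at the endpoints):
  F(1) − F(−1) = -9/10 − (-41/10) = 16/5.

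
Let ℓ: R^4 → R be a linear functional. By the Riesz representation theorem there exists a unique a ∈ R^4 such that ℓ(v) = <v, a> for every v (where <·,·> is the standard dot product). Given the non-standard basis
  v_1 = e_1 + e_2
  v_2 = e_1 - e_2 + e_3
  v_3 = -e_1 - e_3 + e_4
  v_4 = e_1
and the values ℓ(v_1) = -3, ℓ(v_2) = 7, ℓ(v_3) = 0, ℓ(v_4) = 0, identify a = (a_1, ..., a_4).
a = (0, -3, 4, 4)

Write a = (a_1, ..., a_4) in the standard basis. For each basis vector v_i, ℓ(v_i) = <v_i, a> is a linear equation in the a_j's. Collect the n equations into a matrix system V a = ℓ, where row i of V is v_i (expressed in the standard basis). Since V is invertible (lower-triangular with 1s on the diagonal, up to permutation), solve by back-substitution:
  V =
[[1, 1, 0, 0],
 [1, -1, 1, 0],
 [-1, 0, -1, 1],
 [1, 0, 0, 0]]
  V a = (-3, 7, 0, 0)
Solving gives a = (0, -3, 4, 4).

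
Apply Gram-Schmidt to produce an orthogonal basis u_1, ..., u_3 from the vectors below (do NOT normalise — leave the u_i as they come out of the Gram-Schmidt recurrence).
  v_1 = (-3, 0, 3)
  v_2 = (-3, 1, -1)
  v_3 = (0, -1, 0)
Orthogonal basis:
  u_1 = (-3, 0, 3)
  u_2 = (-2, 1, -2)
  u_3 = (-2/9, -8/9, -2/9)

Apply the Gram-Schmidt recurrence
  u_1 = v_1
  u_i = v_i − Σ_{j<i} ((v_i · u_j) / (u_j · u_j)) · u_j.

Step by step this gives:
  u_1 = (-3, 0, 3)
  u_2 = (-2, 1, -2)
  u_3 = (-2/9, -8/9, -2/9)

Orthogonality check:
  u_2 · u_1 = 0 (should be 0)
  u_3 · u_1 = 0 (should be 0)
  u_3 · u_2 = 0 (should be 0)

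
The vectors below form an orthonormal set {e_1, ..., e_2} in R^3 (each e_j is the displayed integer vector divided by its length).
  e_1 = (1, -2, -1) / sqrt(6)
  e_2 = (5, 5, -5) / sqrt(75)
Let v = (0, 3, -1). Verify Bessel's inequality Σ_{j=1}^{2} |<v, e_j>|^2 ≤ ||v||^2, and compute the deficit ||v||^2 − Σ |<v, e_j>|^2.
Σ |<v, e_j>|^2 = 19/2; ||v||^2 = 10; deficit = 1/2

Write each e_j = u_j / sqrt(<u_j, u_j>) where u_j is the displayed integer vector. Then <v, e_j> = <v, u_j> / sqrt(<u_j, u_j>), so |<v, e_j>|^2 = <v, u_j>^2 / <u_j, u_j>.
Coefficients: <v, e_1> = -5/sqrt(6), <v, e_2> = 20/sqrt(75).
Square and sum: Σ |<v, e_j>|^2 = 19/2.
Compute ||v||^2 = v·v = 10.
Deficit = 10 − 19/2 = 1/2 ≥ 0, confirming Bessel's inequality. (The deficit equals ||v − Σ <v,e_j> e_j||^2, the squared distance from v to span{e_j}.)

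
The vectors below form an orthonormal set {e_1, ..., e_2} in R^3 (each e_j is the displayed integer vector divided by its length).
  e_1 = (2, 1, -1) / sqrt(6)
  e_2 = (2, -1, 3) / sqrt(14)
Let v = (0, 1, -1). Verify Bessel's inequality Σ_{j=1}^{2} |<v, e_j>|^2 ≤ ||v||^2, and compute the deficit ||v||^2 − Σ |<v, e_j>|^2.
Σ |<v, e_j>|^2 = 38/21; ||v||^2 = 2; deficit = 4/21

Write each e_j = u_j / sqrt(<u_j, u_j>) where u_j is the displayed integer vector. Then <v, e_j> = <v, u_j> / sqrt(<u_j, u_j>), so |<v, e_j>|^2 = <v, u_j>^2 / <u_j, u_j>.
Coefficients: <v, e_1> = 2/sqrt(6), <v, e_2> = -4/sqrt(14).
Square and sum: Σ |<v, e_j>|^2 = 38/21.
Compute ||v||^2 = v·v = 2.
Deficit = 2 − 38/21 = 4/21 ≥ 0, confirming Bessel's inequality. (The deficit equals ||v − Σ <v,e_j> e_j||^2, the squared distance from v to span{e_j}.)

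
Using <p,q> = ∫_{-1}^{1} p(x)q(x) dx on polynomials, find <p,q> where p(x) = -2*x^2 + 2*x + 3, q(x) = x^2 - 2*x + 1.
<p,q> = 16/5

Expand the product: p(x)·q(x) = -2*x^4 + 6*x^3 - 3*x^2 - 4*x + 3.
∫_{-1}^{1} of each monomial x^k gives [2/(k+1) if k even, 0 if k odd]. Integrating term-by-term (or equivalently evaluating the antiderivative F(x) = -2*x^5/5 + 3*x^4/2 - x^3 - 2*x^2 + 3*x at the endpoints):
  F(1) − F(−1) = 11/10 − (-21/10) = 16/5.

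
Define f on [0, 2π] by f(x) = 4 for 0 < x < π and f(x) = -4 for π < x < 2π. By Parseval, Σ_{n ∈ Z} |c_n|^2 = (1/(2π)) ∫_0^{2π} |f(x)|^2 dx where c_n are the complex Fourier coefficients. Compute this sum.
Σ |c_n|^2 = 16

Parseval equates the L^2 energy of f (normalised by 1/(2π)) with the ℓ^2 sum of its Fourier coefficients: (1/(2π)) ∫_0^{2π} |f|^2 = Σ |c_n|^2.
Compute the left side: (1/(2π)) [∫_0^π 4^2 dx + ∫_π^{2π} (-4)^2 dx] = (1/(2π)) · (16π + 16π) = (16 + 16)/2 = 16.
So Σ_{n ∈ Z} |c_n|^2 = 16.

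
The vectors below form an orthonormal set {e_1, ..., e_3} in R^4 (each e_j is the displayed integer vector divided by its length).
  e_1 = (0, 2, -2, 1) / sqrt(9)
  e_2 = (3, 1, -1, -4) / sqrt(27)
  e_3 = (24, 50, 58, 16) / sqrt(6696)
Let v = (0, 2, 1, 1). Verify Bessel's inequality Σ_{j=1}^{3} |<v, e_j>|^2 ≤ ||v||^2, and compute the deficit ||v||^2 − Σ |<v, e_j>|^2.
Σ |<v, e_j>|^2 = 363/62; ||v||^2 = 6; deficit = 9/62

Write each e_j = u_j / sqrt(<u_j, u_j>) where u_j is the displayed integer vector. Then <v, e_j> = <v, u_j> / sqrt(<u_j, u_j>), so |<v, e_j>|^2 = <v, u_j>^2 / <u_j, u_j>.
Coefficients: <v, e_1> = 3/sqrt(9), <v, e_2> = -3/sqrt(27), <v, e_3> = 174/sqrt(6696).
Square and sum: Σ |<v, e_j>|^2 = 363/62.
Compute ||v||^2 = v·v = 6.
Deficit = 6 − 363/62 = 9/62 ≥ 0, confirming Bessel's inequality. (The deficit equals ||v − Σ <v,e_j> e_j||^2, the squared distance from v to span{e_j}.)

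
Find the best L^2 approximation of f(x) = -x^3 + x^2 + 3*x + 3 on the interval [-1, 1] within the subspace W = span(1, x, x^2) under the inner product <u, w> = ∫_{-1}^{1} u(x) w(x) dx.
g(x) = x^2 + 12*x/5 + 3

The best approximation g ∈ W is the orthogonal projection of f onto W. Writing g = a_0 + a_1 x + a_2 x^2, the coefficients solve the normal equations G · a = b where
  G_{ij} = <φ_i, φ_j> and b_i = <f, φ_i>, with φ_0 = 1, φ_1 = x, φ_2 = x^2.
G =
  [2, 0, 2/3]
  [0, 2/3, 0]
  [2/3, 0, 2/5],
b = (20/3, 8/5, 12/5).
Solving gives a_0 = 3, a_1 = 12/5, a_2 = 1, so
  g(x) = x^2 + 12*x/5 + 3.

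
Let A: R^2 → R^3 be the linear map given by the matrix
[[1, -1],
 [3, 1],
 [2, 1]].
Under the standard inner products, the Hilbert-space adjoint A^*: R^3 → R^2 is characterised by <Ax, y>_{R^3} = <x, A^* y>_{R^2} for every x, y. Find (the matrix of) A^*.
A^* = A^T =
[[1, 3, 2],
 [-1, 1, 1]]

For real matrices with standard dot products, the defining identity <Ax, y> = <x, A^* y> gives (Ax)^T y = x^T (A^*) y, i.e. x^T A^T y = x^T (A^*) y. Since this holds for all x, y, we must have A^* = A^T. Therefore
A^* =
[[1, 3, 2],
 [-1, 1, 1]].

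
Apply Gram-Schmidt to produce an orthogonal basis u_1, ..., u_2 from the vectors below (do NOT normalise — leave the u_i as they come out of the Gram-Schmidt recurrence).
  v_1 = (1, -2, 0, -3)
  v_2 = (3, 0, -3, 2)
Orthogonal basis:
  u_1 = (1, -2, 0, -3)
  u_2 = (45/14, -3/7, -3, 19/14)

Apply the Gram-Schmidt recurrence
  u_1 = v_1
  u_i = v_i − Σ_{j<i} ((v_i · u_j) / (u_j · u_j)) · u_j.

Step by step this gives:
  u_1 = (1, -2, 0, -3)
  u_2 = (45/14, -3/7, -3, 19/14)

Orthogonality check:
  u_2 · u_1 = 0 (should be 0)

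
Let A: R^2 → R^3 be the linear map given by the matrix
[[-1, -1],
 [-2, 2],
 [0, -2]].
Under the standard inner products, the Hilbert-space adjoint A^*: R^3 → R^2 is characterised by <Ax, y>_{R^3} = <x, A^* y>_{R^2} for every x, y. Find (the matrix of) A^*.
A^* = A^T =
[[-1, -2, 0],
 [-1, 2, -2]]

For real matrices with standard dot products, the defining identity <Ax, y> = <x, A^* y> gives (Ax)^T y = x^T (A^*) y, i.e. x^T A^T y = x^T (A^*) y. Since this holds for all x, y, we must have A^* = A^T. Therefore
A^* =
[[-1, -2, 0],
 [-1, 2, -2]].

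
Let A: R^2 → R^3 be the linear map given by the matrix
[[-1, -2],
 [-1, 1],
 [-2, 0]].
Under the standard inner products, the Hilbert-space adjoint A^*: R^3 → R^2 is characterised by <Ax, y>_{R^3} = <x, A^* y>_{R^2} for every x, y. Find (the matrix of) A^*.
A^* = A^T =
[[-1, -1, -2],
 [-2, 1, 0]]

For real matrices with standard dot products, the defining identity <Ax, y> = <x, A^* y> gives (Ax)^T y = x^T (A^*) y, i.e. x^T A^T y = x^T (A^*) y. Since this holds for all x, y, we must have A^* = A^T. Therefore
A^* =
[[-1, -1, -2],
 [-2, 1, 0]].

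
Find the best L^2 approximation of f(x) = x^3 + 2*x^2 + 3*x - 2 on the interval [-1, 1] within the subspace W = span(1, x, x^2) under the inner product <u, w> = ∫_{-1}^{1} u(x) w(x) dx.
g(x) = 2*x^2 + 18*x/5 - 2

The best approximation g ∈ W is the orthogonal projection of f onto W. Writing g = a_0 + a_1 x + a_2 x^2, the coefficients solve the normal equations G · a = b where
  G_{ij} = <φ_i, φ_j> and b_i = <f, φ_i>, with φ_0 = 1, φ_1 = x, φ_2 = x^2.
G =
  [2, 0, 2/3]
  [0, 2/3, 0]
  [2/3, 0, 2/5],
b = (-8/3, 12/5, -8/15).
Solving gives a_0 = -2, a_1 = 18/5, a_2 = 2, so
  g(x) = 2*x^2 + 18*x/5 - 2.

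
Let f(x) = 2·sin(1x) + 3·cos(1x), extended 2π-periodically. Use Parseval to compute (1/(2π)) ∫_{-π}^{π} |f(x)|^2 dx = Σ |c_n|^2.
Σ |c_n|^2 = 13/2

Expand |f|^2 and use orthogonality of {sin(nx), cos(mx)} on [-π, π]:
  ∫_{-π}^{π} sin(nx)^2 dx = π, ∫ cos(mx)^2 dx = π, and cross terms integrate to 0.
So ∫_{-π}^{π} f(x)^2 dx = 2^2 · π + 3^2 · π = (4 + 9)π.
Divide by 2π: (4 + 9)/2 = 13/2.
By Parseval, this equals Σ |c_n|^2.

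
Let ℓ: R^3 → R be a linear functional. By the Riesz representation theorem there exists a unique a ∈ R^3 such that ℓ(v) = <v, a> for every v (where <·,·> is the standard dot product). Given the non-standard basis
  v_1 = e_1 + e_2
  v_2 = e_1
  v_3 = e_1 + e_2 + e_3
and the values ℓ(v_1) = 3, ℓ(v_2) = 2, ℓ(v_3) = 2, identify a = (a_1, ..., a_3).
a = (2, 1, -1)

Write a = (a_1, ..., a_3) in the standard basis. For each basis vector v_i, ℓ(v_i) = <v_i, a> is a linear equation in the a_j's. Collect the n equations into a matrix system V a = ℓ, where row i of V is v_i (expressed in the standard basis). Since V is invertible (lower-triangular with 1s on the diagonal, up to permutation), solve by back-substitution:
  V =
[[1, 1, 0],
 [1, 0, 0],
 [1, 1, 1]]
  V a = (3, 2, 2)
Solving gives a = (2, 1, -1).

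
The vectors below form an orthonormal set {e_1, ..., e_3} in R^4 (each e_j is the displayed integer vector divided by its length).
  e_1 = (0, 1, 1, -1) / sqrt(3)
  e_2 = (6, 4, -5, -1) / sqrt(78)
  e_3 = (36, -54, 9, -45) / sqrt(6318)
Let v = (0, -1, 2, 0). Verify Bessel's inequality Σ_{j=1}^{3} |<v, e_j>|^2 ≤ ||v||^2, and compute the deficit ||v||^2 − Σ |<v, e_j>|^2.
Σ |<v, e_j>|^2 = 11/3; ||v||^2 = 5; deficit = 4/3

Write each e_j = u_j / sqrt(<u_j, u_j>) where u_j is the displayed integer vector. Then <v, e_j> = <v, u_j> / sqrt(<u_j, u_j>), so |<v, e_j>|^2 = <v, u_j>^2 / <u_j, u_j>.
Coefficients: <v, e_1> = 1/sqrt(3), <v, e_2> = -14/sqrt(78), <v, e_3> = 72/sqrt(6318).
Square and sum: Σ |<v, e_j>|^2 = 11/3.
Compute ||v||^2 = v·v = 5.
Deficit = 5 − 11/3 = 4/3 ≥ 0, confirming Bessel's inequality. (The deficit equals ||v − Σ <v,e_j> e_j||^2, the squared distance from v to span{e_j}.)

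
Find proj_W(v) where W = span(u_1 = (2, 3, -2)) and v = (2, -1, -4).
proj_W(v) = (18/17, 27/17, -18/17)

Set up U = [u_1 | ... | u_1] ∈ R^(3×1). The projector onto W = col(U) is P = U (U^T U)^(-1) U^T.
Compute U^T U =
  [17],
and U^T v = (9).
Solve U^T U · c = U^T v for the coefficients: c = (9/17). The projection is proj_W(v) = U c.
Check: (v - proj_W(v)) · u_1 = 0  (should be 0).
Result: proj_W(v) = (18/17, 27/17, -18/17).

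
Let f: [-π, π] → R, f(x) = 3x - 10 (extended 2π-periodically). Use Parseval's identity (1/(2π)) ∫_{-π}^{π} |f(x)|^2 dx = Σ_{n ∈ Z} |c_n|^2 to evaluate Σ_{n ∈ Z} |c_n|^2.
Σ |c_n|^2 = 3π^2 + 100

Expand and integrate term by term over [-π, π]:
  ∫ (3x)^2 dx = 9·(2π^3/3); ∫ 2·3·(-10)·x dx = 0 (odd integrand); ∫ (-10)^2 dx = 100·2π.
So (1/(2π)) ∫_{-π}^{π} (3x - 10)^2 dx = 9π^2/3 + 100 = 3π^2 + 100.
Parseval ⇒ Σ |c_n|^2 = 3π^2 + 100.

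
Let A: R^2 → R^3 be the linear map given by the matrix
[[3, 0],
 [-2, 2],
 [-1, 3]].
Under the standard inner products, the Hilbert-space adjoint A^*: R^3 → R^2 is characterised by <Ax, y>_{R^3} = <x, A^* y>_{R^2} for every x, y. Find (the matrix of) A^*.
A^* = A^T =
[[3, -2, -1],
 [0, 2, 3]]

For real matrices with standard dot products, the defining identity <Ax, y> = <x, A^* y> gives (Ax)^T y = x^T (A^*) y, i.e. x^T A^T y = x^T (A^*) y. Since this holds for all x, y, we must have A^* = A^T. Therefore
A^* =
[[3, -2, -1],
 [0, 2, 3]].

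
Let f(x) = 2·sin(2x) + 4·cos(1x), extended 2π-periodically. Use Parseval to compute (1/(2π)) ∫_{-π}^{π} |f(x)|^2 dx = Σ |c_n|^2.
Σ |c_n|^2 = 10

Expand |f|^2 and use orthogonality of {sin(nx), cos(mx)} on [-π, π]:
  ∫_{-π}^{π} sin(nx)^2 dx = π, ∫ cos(mx)^2 dx = π, and cross terms integrate to 0.
So ∫_{-π}^{π} f(x)^2 dx = 2^2 · π + 4^2 · π = (4 + 16)π.
Divide by 2π: (4 + 16)/2 = 10.
By Parseval, this equals Σ |c_n|^2.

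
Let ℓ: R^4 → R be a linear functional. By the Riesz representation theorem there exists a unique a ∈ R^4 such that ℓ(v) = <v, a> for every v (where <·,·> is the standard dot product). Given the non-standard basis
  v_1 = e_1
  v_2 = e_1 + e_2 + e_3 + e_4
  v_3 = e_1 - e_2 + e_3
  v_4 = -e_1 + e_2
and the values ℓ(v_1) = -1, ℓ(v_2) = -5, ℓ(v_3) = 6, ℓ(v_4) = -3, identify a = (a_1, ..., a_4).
a = (-1, -4, 3, -3)

Write a = (a_1, ..., a_4) in the standard basis. For each basis vector v_i, ℓ(v_i) = <v_i, a> is a linear equation in the a_j's. Collect the n equations into a matrix system V a = ℓ, where row i of V is v_i (expressed in the standard basis). Since V is invertible (lower-triangular with 1s on the diagonal, up to permutation), solve by back-substitution:
  V =
[[1, 0, 0, 0],
 [1, 1, 1, 1],
 [1, -1, 1, 0],
 [-1, 1, 0, 0]]
  V a = (-1, -5, 6, -3)
Solving gives a = (-1, -4, 3, -3).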